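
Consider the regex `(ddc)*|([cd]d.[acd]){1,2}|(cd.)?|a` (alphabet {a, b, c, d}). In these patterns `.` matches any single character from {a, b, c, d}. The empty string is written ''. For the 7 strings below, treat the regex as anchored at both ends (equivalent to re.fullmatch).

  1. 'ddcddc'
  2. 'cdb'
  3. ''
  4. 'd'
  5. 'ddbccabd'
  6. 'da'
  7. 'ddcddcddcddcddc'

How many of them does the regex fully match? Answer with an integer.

4

1. 'ddcddc' → match
2. 'cdb' → match
3. '' → match
4. 'd' → no match
5. 'ddbccabd' → no match
6. 'da' → no match
7 → match
Total matched: 4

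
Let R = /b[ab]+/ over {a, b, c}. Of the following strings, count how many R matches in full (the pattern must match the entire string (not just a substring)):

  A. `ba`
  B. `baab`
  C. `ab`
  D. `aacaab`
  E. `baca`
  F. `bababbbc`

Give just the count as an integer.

A → match
B → match
C → no match — must start with `b`
D → no match — must start with `b`
E → no match
F → no match
Total matched: 2

2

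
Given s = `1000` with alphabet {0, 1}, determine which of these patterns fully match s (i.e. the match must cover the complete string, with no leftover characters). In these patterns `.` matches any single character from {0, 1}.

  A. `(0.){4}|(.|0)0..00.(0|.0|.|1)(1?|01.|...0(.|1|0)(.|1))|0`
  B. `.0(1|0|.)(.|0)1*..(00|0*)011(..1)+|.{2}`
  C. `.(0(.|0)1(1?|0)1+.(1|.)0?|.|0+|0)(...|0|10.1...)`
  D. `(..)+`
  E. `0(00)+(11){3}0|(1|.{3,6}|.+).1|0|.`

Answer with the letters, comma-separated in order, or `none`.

A → no match
B → no match
C → match
D → match
E → no match

C, D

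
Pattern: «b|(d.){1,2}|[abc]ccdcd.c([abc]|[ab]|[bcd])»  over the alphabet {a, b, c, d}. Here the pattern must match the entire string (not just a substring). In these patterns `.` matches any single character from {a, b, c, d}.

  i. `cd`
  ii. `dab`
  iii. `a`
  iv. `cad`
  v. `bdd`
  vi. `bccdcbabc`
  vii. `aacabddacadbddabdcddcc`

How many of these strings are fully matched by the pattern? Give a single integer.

i → no match
ii → no match
iii → no match
iv → no match
v → no match
vi → no match
vii → no match
Total matched: 0

0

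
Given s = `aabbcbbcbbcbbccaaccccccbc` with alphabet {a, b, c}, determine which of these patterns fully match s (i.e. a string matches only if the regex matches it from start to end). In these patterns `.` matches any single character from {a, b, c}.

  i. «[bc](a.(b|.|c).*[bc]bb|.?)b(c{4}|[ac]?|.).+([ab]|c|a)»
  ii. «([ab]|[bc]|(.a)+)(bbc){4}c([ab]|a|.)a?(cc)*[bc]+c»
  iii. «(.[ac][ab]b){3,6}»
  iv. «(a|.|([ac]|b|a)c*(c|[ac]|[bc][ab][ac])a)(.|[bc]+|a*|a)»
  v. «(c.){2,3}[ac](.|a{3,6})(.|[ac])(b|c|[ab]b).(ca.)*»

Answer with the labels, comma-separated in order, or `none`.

i → no match
ii → match
iii → no match — must end with `b`
iv → no match
v → no match — must start with `c`

ii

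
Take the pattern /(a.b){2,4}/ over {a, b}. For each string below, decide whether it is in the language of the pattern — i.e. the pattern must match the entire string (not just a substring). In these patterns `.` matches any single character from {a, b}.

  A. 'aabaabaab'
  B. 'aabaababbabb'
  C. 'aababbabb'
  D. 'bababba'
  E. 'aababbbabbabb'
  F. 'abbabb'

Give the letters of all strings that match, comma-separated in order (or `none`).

A → match
B → match
C → match
D → no match — must start with 'a'
E → no match
F → match

A, B, C, F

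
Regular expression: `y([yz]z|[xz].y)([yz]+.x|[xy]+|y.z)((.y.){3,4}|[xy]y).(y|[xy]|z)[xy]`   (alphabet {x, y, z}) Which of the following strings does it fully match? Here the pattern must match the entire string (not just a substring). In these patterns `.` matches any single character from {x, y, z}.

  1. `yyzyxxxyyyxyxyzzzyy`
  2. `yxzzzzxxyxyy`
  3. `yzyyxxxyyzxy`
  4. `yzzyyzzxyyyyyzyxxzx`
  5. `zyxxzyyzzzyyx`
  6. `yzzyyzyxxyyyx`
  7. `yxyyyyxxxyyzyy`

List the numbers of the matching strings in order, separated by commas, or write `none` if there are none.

1 → no match
2 → no match
3 → match
4 → match
5 → no match — must start with `y`
6 → match
7 → match

3, 4, 6, 7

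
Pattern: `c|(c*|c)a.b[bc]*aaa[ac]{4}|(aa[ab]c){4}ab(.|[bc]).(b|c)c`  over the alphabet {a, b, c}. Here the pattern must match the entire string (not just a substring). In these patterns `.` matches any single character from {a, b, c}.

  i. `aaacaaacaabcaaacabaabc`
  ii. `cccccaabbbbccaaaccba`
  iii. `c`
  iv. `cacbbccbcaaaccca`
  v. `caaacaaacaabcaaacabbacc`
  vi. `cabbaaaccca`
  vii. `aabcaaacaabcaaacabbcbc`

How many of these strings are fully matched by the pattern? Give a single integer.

i → match
ii → no match
iii. `c` → match
iv → match
v → no match
vi. `cabbaaaccca` → match
vii → match
Total matched: 5

5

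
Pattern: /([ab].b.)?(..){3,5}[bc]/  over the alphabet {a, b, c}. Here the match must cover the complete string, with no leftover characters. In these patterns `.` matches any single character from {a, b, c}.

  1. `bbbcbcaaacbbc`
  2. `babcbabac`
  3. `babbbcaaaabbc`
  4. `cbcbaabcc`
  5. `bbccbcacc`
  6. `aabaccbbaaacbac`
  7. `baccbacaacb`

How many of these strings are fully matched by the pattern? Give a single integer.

7

1 → match
2 → match
3 → match
4 → match
5 → match
6 → match
7 → match
Total matched: 7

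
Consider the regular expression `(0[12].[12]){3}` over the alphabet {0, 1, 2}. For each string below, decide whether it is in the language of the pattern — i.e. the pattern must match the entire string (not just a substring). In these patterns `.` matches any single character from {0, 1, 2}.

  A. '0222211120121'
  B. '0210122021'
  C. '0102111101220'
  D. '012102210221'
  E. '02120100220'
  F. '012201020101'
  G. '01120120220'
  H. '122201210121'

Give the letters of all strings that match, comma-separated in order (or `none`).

D, F

A → no match
B → no match
C → no match
D → match
E → no match
F → match
G → no match
H → no match — must start with '0'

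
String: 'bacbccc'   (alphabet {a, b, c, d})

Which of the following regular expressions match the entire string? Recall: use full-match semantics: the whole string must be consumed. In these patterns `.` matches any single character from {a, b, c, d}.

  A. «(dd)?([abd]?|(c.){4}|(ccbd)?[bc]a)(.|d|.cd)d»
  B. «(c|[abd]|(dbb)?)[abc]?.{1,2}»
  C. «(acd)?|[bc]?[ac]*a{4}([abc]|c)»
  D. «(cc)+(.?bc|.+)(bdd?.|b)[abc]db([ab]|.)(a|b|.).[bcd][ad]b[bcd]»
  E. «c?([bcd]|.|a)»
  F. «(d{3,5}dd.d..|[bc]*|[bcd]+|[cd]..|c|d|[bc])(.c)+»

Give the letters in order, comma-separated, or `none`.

F

A → no match — must end with 'd'
B → no match
C → no match
D → no match — must start with 'cc'
E → no match
F → match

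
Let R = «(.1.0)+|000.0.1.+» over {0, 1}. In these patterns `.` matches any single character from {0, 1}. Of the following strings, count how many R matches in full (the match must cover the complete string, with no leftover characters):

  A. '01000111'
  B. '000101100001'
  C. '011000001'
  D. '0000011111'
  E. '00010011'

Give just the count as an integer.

3

A → no match
B → match
C → no match
D → match
E → match
Total matched: 3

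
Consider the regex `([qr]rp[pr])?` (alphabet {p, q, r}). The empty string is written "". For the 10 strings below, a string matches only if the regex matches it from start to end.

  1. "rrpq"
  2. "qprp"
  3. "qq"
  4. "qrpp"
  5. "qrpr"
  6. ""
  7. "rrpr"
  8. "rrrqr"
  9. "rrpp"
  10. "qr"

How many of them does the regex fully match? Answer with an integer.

5

1 → no match
2 → no match
3 → no match
4 → match
5 → match
6 → match
7 → match
8 → no match
9 → match
10 → no match
Total matched: 5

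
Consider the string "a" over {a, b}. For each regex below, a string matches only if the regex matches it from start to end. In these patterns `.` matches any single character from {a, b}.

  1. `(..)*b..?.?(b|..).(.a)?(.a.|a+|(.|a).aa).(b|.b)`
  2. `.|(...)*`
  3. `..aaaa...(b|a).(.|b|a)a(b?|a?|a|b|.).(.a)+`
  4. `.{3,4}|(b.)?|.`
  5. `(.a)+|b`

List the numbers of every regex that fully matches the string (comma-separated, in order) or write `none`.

1 → no match — must end with "b"
2 → match
3 → no match
4 → match
5 → no match

2, 4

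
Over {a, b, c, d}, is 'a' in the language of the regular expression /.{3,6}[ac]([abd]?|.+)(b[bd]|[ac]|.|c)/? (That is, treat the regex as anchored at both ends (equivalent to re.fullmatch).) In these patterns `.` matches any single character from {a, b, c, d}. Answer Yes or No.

No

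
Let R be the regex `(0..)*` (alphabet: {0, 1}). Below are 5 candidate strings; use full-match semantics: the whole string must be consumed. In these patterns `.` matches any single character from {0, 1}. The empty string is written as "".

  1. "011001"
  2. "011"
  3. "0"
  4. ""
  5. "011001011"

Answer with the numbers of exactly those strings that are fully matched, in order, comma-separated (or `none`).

1. "011001" → match
2. "011" → match
3. "0" → no match
4. "" → match
5. "011001011" → match

1, 2, 4, 5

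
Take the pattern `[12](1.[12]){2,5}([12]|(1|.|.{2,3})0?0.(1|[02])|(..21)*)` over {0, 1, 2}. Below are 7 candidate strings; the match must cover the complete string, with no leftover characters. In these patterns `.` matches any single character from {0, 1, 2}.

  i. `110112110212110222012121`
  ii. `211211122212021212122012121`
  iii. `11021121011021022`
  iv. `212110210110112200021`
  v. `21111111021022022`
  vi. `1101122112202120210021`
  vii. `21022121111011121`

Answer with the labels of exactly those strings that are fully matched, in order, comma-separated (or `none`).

iii, iv, v, vi

i → no match
ii → no match
iii → match
iv → match
v → match
vi → match
vii → no match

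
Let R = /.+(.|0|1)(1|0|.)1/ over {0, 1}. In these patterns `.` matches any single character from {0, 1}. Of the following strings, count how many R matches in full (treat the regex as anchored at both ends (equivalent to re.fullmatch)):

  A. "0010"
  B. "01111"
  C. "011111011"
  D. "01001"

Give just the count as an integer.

3

A → no match — must end with "1"
B → match
C → match
D → match
Total matched: 3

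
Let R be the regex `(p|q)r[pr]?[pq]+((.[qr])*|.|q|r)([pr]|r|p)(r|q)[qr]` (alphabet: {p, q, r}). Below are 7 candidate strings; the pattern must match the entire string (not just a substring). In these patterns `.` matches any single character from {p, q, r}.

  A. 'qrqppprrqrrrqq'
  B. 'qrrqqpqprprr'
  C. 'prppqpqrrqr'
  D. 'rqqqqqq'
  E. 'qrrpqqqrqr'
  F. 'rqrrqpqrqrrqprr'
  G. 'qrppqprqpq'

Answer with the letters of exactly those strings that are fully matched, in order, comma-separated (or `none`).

A → match
B → match
C → match
D → no match
E → match
F → no match
G → no match

A, B, C, E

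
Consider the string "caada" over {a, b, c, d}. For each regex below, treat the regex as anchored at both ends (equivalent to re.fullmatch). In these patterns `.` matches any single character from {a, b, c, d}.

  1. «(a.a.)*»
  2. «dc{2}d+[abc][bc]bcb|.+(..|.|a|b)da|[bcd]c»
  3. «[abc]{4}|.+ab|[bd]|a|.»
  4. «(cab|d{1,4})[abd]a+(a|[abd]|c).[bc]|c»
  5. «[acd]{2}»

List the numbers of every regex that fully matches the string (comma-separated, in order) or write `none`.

2

1 → no match
2 → match
3 → no match
4 → no match
5 → no match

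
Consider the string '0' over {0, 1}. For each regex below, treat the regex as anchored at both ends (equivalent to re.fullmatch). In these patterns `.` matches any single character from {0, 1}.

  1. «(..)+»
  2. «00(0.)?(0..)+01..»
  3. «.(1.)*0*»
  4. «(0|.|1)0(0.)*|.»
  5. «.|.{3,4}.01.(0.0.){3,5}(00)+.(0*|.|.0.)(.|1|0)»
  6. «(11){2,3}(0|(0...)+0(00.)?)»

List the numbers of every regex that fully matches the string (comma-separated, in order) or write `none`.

1 → no match
2 → no match — must start with '00'
3 → match
4 → match
5 → match
6 → no match — must start with '11'

3, 4, 5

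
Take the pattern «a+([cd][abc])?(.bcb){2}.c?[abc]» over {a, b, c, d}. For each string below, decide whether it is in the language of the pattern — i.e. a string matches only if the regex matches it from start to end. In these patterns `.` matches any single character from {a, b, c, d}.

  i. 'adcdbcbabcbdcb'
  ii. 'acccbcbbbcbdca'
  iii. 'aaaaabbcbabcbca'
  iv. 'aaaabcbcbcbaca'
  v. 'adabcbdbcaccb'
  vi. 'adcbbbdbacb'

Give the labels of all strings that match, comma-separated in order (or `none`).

i → match
ii → match
iii → match
iv → match
v → no match
vi. 'adcbbbdbacb' → no match

i, ii, iii, iv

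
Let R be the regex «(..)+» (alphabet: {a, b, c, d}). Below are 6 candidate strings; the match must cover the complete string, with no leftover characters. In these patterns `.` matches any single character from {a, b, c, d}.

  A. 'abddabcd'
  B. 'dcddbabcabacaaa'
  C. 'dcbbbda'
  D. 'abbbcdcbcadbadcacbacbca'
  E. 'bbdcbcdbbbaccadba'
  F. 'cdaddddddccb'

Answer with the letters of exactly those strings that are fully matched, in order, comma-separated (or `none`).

A, F

A → match
B → no match
C → no match
D → no match
E → no match
F → match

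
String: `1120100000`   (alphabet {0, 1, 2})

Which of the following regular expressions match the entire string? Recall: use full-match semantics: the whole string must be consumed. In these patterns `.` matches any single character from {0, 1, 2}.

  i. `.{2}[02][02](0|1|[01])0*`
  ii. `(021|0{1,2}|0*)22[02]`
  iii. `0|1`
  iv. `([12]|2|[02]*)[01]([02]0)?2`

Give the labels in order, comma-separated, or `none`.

i → match
ii → no match
iii → no match
iv → no match — must end with `2`

i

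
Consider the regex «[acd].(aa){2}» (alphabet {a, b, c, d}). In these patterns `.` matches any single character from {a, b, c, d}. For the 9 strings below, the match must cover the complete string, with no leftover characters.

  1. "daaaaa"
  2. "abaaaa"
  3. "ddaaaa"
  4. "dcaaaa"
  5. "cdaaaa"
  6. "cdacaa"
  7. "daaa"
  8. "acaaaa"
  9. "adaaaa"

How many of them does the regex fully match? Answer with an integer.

1 → match
2 → match
3 → match
4 → match
5 → match
6 → no match
7 → no match
8 → match
9 → match
Total matched: 7

7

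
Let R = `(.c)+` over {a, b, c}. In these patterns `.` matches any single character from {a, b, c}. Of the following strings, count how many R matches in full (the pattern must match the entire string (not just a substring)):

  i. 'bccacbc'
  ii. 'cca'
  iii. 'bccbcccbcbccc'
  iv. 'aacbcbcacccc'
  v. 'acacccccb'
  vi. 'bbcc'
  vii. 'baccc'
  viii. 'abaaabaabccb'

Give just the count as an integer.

i. 'bccacbc' → no match
ii. 'cca' → no match — must end with 'c'
iii → no match
iv. 'aacbcbcacccc' → no match
v. 'acacccccb' → no match — must end with 'c'
vi. 'bbcc' → no match
vii. 'baccc' → no match
viii. 'abaaabaabccb' → no match — must end with 'c'
Total matched: 0

0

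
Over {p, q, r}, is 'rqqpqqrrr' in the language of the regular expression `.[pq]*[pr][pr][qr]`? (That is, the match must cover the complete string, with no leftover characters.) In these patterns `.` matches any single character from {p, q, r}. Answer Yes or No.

Yes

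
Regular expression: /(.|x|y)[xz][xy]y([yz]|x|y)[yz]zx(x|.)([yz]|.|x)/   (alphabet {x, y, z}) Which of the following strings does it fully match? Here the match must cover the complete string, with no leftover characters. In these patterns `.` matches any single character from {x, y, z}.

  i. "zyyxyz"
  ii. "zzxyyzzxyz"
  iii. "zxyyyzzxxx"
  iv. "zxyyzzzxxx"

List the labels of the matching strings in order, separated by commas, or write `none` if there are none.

ii, iii, iv

i → no match
ii → match
iii → match
iv → match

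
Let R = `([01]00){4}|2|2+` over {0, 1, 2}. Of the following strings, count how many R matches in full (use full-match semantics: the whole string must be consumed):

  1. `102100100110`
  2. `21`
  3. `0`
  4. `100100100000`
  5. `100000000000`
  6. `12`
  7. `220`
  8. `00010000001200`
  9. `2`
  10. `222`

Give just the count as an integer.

1 → no match
2 → no match
3 → no match
4 → match
5 → match
6 → no match
7 → no match
8 → no match
9 → match
10 → match
Total matched: 4

4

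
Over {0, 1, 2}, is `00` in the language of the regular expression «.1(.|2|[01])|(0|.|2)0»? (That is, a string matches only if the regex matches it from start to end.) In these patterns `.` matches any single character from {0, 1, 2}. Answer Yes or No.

Yes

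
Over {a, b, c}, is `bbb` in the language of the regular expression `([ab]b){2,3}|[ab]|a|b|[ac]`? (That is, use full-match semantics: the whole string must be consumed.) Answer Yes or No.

No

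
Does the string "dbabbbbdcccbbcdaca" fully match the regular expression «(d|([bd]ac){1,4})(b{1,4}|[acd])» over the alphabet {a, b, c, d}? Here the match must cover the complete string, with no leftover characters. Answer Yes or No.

No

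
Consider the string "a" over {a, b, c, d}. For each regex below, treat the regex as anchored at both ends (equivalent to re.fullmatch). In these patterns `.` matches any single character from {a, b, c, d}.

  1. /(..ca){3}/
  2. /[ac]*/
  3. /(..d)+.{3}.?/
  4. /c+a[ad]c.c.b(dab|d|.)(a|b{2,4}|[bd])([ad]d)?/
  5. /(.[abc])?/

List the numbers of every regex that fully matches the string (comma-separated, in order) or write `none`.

1 → no match — must end with "ca"
2 → match
3 → no match
4 → no match — must start with "c"
5 → no match

2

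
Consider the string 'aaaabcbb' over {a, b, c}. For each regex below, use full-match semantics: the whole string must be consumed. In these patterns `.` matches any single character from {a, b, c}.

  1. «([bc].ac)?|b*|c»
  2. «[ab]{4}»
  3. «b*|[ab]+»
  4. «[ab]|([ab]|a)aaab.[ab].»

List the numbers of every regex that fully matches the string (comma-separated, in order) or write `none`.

1 → no match
2 → no match
3 → no match
4 → match

4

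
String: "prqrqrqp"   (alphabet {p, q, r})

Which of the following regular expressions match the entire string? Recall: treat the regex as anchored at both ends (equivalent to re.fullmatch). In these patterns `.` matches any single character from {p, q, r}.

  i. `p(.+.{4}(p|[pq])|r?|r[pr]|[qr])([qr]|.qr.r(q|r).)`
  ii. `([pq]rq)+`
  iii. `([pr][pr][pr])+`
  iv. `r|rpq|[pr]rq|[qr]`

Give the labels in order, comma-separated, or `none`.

i → match
ii → no match — must end with "rq"
iii → no match
iv → no match

i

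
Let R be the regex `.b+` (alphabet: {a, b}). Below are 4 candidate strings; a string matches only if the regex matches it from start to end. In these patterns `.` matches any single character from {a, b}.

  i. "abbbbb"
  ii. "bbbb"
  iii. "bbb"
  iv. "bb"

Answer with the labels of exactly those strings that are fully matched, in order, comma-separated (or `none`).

i, ii, iii, iv

i → match
ii → match
iii → match
iv → match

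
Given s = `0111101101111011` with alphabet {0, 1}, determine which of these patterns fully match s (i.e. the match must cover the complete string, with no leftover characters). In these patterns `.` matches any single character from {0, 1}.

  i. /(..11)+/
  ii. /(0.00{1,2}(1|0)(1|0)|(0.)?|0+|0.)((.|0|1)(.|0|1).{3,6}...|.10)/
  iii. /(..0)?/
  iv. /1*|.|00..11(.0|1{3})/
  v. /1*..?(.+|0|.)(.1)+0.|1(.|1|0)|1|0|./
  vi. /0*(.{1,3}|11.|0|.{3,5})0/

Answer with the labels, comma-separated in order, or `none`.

i

i → match
ii → no match
iii → no match
iv → no match
v → no match
vi → no match — must end with `0`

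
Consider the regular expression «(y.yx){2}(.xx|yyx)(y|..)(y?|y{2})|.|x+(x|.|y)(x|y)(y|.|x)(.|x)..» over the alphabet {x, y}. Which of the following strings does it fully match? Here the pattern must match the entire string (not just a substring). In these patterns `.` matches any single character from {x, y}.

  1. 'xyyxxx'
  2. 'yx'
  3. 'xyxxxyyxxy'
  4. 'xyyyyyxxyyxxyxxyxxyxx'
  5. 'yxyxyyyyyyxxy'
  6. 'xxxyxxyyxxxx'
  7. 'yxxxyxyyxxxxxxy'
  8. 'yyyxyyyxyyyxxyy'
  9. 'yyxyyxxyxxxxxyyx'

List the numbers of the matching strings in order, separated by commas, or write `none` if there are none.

none

1 → no match
2 → no match
3 → no match
4 → no match
5 → no match
6 → no match
7 → no match
8 → no match
9 → no match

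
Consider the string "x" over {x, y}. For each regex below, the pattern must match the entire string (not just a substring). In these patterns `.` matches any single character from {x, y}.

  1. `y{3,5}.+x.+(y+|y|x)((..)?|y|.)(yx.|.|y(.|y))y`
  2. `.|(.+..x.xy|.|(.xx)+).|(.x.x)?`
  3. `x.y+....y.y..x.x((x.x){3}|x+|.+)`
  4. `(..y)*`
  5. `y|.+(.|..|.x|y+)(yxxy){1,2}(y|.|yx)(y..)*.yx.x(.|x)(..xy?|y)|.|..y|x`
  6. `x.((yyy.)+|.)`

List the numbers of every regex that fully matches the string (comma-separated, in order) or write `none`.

1 → no match — must start with "y"
2 → match
3 → no match
4 → no match
5 → match
6 → no match

2, 5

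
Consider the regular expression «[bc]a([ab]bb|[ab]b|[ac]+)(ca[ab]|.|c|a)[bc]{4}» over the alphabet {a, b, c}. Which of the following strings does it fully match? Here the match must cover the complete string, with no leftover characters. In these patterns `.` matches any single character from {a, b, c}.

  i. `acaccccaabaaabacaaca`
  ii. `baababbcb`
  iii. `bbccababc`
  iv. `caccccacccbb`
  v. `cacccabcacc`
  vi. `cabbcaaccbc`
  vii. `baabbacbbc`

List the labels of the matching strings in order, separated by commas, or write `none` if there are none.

i → no match
ii → match
iii → no match
iv → match
v → no match
vi → match
vii → match

ii, iv, vi, vii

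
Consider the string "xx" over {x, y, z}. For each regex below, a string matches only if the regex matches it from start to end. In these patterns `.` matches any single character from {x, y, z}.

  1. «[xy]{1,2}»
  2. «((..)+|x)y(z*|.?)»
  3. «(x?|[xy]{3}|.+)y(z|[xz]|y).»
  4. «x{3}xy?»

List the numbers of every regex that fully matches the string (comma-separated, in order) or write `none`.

1 → match
2 → no match
3 → no match
4 → no match

1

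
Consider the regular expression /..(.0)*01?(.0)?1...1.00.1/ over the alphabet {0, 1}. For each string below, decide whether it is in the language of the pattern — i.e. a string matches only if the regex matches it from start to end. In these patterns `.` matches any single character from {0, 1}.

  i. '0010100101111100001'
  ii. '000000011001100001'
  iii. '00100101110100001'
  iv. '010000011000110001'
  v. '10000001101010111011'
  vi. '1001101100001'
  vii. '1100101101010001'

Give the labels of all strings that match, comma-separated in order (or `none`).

i, ii, iii, iv, vi

i → match
ii → match
iii → match
iv → match
v → no match
vi → match
vii → no match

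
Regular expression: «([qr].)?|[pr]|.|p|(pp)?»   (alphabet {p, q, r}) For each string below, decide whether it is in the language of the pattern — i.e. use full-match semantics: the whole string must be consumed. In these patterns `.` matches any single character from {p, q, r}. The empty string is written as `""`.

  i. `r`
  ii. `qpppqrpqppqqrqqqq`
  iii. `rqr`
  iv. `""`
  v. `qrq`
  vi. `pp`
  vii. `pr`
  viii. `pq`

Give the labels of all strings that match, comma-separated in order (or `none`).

i, iv, vi

i → match
ii → no match
iii → no match
iv → match
v → no match
vi → match
vii → no match
viii → no match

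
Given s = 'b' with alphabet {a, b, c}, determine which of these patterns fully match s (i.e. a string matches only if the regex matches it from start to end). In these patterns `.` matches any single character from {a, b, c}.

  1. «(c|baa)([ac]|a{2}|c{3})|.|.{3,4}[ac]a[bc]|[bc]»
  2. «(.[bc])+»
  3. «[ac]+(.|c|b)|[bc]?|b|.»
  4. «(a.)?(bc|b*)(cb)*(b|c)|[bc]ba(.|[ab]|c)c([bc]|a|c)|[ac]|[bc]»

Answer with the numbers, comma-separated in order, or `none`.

1 → match
2 → no match
3 → match
4 → match

1, 3, 4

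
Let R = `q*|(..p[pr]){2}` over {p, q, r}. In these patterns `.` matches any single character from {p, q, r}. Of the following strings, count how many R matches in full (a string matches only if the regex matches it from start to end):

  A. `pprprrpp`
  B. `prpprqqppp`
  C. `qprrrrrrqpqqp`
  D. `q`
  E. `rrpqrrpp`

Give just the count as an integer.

A. `pprprrpp` → no match
B. `prpprqqppp` → no match
C → no match
D. `q` → match
E. `rrpqrrpp` → no match
Total matched: 1

1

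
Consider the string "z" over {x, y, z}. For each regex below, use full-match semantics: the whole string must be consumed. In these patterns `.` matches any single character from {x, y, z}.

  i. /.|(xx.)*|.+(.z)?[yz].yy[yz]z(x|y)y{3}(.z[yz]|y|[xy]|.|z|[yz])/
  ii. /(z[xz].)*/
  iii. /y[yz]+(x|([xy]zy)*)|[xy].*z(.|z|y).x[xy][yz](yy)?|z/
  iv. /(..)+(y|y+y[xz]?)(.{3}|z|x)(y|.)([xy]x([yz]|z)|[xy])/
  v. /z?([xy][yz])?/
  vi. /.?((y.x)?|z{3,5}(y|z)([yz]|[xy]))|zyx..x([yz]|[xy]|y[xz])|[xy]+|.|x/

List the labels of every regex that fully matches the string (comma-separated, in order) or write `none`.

i → match
ii → no match
iii → match
iv → no match
v → match
vi → match

i, iii, v, vi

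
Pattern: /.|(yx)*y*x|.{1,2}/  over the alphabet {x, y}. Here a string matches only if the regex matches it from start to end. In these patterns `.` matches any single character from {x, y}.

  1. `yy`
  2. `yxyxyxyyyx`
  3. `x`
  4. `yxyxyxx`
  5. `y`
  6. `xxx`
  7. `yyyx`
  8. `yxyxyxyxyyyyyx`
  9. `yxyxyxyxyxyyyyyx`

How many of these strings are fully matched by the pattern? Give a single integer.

1 → match
2 → match
3 → match
4 → match
5 → match
6 → no match
7 → match
8 → match
9 → match
Total matched: 8

8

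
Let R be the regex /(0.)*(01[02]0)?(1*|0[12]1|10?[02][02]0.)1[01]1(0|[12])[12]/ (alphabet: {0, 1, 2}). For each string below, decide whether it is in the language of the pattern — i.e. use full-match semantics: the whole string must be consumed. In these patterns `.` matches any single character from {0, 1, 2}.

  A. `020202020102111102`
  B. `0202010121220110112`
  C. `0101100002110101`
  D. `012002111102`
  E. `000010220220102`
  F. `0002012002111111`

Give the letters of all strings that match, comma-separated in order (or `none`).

A → match
B → no match
C → no match
D → match
E → no match
F → match

A, D, F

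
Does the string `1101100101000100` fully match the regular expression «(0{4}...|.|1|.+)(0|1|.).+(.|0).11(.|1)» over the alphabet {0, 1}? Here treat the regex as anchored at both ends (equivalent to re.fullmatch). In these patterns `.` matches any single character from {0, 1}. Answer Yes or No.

No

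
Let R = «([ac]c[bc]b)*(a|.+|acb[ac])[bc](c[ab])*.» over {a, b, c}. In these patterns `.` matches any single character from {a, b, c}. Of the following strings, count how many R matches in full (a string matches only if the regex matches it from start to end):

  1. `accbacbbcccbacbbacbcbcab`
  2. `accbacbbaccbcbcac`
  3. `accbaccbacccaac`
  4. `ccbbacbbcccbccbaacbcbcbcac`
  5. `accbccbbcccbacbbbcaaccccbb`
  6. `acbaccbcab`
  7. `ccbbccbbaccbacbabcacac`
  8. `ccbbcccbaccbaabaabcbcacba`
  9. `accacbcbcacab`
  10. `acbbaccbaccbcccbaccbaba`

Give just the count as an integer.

1 → match
2 → match
3 → no match
4 → match
5 → match
6 → match
7 → match
8 → match
9 → match
10 → match
Total matched: 9

9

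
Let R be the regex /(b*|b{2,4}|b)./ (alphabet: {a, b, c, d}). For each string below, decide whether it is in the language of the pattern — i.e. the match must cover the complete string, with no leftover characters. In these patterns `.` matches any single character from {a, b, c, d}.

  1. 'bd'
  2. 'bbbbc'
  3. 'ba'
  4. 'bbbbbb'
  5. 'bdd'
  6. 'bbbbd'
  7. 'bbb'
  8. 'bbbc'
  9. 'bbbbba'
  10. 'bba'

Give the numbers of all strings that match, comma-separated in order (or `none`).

1 → match
2 → match
3 → match
4 → match
5 → no match
6 → match
7 → match
8 → match
9 → match
10 → match

1, 2, 3, 4, 6, 7, 8, 9, 10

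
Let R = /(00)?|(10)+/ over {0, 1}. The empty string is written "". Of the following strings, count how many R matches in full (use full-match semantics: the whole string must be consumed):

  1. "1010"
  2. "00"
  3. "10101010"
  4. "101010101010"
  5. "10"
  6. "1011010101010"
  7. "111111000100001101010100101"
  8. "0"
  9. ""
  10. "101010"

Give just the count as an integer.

1 → match
2 → match
3 → match
4 → match
5 → match
6 → no match
7 → no match
8 → no match
9 → match
10 → match
Total matched: 7

7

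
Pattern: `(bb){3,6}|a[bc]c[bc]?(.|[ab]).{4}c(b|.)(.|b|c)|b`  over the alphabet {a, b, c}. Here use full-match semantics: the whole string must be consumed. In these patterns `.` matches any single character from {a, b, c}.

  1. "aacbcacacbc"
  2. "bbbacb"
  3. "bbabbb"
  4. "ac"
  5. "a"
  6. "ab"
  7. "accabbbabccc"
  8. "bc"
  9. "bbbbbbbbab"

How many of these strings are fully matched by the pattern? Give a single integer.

1 → no match
2 → no match
3 → no match
4 → no match
5 → no match
6 → no match
7 → no match
8 → no match
9 → no match
Total matched: 0

0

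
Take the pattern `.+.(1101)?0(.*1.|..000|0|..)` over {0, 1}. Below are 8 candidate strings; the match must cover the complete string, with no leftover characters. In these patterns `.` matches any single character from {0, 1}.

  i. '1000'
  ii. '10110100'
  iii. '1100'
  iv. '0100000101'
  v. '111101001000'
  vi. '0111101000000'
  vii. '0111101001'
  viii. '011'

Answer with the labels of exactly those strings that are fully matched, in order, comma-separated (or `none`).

i → match
ii → match
iii → match
iv → no match
v → match
vi → match
vii → match
viii → no match

i, ii, iii, v, vi, vii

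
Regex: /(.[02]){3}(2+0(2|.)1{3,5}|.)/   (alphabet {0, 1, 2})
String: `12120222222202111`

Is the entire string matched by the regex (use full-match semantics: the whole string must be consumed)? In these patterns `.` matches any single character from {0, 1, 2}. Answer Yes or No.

Yes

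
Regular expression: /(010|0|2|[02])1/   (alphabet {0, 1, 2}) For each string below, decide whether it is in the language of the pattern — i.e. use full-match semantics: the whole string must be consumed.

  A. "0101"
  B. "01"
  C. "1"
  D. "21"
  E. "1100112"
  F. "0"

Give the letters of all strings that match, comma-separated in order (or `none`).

A, B, D

A → match
B → match
C → no match
D → match
E → no match — must end with "1"
F → no match — must end with "1"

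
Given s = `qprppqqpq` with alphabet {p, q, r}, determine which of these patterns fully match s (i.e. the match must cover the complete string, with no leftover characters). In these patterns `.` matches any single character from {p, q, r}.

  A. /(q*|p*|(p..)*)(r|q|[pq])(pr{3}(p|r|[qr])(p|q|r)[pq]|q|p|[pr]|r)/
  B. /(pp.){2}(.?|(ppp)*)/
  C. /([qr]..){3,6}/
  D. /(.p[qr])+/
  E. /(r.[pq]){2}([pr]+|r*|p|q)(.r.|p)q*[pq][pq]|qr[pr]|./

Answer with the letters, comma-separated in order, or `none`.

A → no match
B → no match — must start with `pp`
C → no match
D → match
E → no match

D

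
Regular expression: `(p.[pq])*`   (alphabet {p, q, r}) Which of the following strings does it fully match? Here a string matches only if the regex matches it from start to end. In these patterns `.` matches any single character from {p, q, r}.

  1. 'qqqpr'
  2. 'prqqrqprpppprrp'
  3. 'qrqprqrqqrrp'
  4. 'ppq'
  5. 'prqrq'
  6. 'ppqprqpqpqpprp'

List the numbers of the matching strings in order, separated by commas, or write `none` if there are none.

1 → no match
2 → no match
3 → no match
4 → match
5 → no match
6 → no match

4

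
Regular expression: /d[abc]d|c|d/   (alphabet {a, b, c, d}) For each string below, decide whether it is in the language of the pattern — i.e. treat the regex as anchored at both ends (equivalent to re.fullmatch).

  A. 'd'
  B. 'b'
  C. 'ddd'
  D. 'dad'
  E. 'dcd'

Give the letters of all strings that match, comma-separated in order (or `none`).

A → match
B → no match
C → no match
D → match
E → match

A, D, E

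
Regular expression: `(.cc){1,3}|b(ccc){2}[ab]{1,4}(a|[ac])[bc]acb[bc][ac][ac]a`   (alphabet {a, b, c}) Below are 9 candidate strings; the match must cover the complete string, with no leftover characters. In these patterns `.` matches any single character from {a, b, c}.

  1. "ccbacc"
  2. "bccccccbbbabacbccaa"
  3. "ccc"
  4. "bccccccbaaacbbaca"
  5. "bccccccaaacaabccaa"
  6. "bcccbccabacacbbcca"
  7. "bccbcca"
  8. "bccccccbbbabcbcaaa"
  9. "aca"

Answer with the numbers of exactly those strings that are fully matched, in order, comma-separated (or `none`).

2, 3

1 → no match
2 → match
3 → match
4 → no match
5 → no match
6 → no match
7 → no match
8 → no match
9 → no match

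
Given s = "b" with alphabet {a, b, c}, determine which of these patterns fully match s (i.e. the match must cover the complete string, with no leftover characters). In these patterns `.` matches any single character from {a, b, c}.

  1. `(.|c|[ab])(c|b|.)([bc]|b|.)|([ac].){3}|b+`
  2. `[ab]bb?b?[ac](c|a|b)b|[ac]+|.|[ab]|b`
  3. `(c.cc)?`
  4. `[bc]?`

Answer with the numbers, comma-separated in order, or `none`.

1 → match
2 → match
3 → no match
4 → match

1, 2, 4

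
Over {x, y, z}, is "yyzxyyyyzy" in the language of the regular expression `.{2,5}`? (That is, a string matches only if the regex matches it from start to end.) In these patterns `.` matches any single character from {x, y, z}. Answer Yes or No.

No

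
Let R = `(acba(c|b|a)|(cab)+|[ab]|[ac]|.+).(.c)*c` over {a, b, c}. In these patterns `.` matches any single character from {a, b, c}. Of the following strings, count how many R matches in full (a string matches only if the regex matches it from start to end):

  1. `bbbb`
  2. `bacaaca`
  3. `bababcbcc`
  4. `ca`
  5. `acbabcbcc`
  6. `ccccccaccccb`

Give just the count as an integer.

1. `bbbb` → no match — must end with `c`
2. `bacaaca` → no match — must end with `c`
3. `bababcbcc` → match
4. `ca` → no match — must end with `c`
5. `acbabcbcc` → match
6. `ccccccaccccb` → no match — must end with `c`
Total matched: 2

2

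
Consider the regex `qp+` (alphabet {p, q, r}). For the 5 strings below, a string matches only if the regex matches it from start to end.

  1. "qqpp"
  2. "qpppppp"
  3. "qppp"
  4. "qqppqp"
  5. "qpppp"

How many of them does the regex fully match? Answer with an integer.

1 → no match — must start with "qp"
2 → match
3 → match
4 → no match — must start with "qp"
5 → match
Total matched: 3

3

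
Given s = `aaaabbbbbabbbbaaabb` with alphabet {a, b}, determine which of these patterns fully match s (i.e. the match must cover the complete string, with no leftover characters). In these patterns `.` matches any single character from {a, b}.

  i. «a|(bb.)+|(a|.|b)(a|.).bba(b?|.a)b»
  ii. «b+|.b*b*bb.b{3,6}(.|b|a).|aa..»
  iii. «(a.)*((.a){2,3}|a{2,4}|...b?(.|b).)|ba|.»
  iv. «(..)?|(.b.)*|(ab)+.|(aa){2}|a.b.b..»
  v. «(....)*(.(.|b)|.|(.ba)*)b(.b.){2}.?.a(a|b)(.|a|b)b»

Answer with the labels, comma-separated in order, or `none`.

i → no match
ii → no match
iii → no match
iv → no match
v → match

v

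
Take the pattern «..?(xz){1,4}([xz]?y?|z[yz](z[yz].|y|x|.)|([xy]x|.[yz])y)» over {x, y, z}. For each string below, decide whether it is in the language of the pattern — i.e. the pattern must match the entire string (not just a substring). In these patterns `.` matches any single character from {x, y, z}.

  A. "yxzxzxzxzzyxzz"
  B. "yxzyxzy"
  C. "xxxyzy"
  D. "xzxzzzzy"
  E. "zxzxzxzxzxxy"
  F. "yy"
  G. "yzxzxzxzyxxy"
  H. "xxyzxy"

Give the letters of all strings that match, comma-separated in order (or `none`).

A → no match
B → no match
C → no match
D → no match
E → match
F → no match
G → no match
H → no match

E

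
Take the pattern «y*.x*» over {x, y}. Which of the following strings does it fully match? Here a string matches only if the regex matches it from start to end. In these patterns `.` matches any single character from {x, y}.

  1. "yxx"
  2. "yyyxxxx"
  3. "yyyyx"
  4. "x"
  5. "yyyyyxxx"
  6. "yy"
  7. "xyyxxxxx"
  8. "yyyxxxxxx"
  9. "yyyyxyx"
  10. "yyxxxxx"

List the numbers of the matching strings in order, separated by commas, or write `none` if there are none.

1 → match
2 → match
3 → match
4 → match
5 → match
6 → match
7 → no match
8 → match
9 → no match
10 → match

1, 2, 3, 4, 5, 6, 8, 10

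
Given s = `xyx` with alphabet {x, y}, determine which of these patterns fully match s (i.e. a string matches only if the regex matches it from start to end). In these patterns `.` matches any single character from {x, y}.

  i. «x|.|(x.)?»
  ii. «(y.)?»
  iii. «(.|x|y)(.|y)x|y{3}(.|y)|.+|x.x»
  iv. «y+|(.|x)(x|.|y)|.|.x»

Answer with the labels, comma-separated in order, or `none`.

i → no match
ii → no match
iii → match
iv → no match

iii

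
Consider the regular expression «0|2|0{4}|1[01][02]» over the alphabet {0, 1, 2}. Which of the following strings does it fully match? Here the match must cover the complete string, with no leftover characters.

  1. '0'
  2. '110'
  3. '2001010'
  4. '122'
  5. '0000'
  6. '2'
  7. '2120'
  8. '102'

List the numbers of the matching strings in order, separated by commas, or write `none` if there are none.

1, 2, 5, 6, 8

1 → match
2 → match
3 → no match
4 → no match
5 → match
6 → match
7 → no match
8 → match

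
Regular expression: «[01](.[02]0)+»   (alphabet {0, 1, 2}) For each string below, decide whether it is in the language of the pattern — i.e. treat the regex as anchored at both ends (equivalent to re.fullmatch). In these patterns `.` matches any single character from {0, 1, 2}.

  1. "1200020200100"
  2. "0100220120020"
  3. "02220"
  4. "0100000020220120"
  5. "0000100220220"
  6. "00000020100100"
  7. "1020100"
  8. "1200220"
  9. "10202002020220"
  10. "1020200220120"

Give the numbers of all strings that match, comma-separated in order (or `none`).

1, 2, 4, 5, 7, 8, 10

1 → match
2 → match
3. "02220" → no match
4 → match
5 → match
6 → no match
7. "1020100" → match
8. "1200220" → match
9 → no match
10 → match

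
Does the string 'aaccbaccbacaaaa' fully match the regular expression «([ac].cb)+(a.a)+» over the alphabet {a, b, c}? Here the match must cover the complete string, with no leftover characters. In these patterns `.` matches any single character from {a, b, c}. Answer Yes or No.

No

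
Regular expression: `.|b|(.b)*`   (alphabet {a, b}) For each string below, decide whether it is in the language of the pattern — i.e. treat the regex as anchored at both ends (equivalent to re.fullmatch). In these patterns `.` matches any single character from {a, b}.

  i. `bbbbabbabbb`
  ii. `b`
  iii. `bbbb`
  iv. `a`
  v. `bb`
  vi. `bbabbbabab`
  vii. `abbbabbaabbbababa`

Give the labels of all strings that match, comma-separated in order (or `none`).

ii, iii, iv, v, vi

i. `bbbbabbabbb` → no match
ii. `b` → match
iii. `bbbb` → match
iv. `a` → match
v. `bb` → match
vi. `bbabbbabab` → match
vii → no match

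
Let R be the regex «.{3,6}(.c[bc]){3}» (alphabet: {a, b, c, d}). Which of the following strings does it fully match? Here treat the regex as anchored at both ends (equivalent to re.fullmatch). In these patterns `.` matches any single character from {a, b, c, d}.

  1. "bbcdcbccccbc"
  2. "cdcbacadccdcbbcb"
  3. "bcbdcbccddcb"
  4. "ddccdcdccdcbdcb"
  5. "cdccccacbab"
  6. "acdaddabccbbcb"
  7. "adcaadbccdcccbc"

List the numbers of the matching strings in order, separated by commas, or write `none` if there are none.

1 → no match
2 → no match
3 → no match
4 → match
5 → no match
6 → no match
7 → no match

4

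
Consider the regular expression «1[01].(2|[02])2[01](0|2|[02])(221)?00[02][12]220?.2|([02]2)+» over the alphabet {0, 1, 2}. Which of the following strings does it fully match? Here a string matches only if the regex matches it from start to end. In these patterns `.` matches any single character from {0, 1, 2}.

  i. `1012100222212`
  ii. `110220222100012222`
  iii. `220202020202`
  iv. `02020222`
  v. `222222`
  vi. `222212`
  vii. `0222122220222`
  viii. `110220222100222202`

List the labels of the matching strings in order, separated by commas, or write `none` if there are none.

i → no match
ii → match
iii → match
iv → match
v → match
vi → no match
vii → no match
viii → match

ii, iii, iv, v, viii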